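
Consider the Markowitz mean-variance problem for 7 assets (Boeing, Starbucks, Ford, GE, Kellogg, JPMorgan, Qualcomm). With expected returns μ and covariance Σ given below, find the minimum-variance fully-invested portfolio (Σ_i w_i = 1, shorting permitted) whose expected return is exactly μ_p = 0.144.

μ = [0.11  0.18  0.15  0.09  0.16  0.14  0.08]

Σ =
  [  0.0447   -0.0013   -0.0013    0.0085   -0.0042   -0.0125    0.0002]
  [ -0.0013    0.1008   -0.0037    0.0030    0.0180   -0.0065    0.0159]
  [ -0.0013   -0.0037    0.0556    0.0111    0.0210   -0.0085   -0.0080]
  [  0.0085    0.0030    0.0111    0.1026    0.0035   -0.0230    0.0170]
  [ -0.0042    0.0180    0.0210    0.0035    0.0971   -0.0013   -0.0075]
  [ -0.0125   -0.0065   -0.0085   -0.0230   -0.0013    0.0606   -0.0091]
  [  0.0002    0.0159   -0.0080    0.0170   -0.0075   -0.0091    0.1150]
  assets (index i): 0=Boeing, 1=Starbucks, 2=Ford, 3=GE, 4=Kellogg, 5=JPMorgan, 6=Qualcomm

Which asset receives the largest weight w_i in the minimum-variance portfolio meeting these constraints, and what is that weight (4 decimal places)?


JPMorgan (0.2737)

u=Σ⁻¹μ = [3.6892  1.8990  3.1732  0.9429  0.8612  4.2313  0.8990]
v=Σ⁻¹𝟙 = [30.9973  10.2389  21.6001  9.9215  5.9359  32.4506  10.2170]
a=μᵀu=2.110566  b=𝟙ᵀu=15.695836  c=𝟙ᵀv=121.361235  D=ac−b²=9.781669
λ₁=(c·0.144−b)/D = (121.361235·0.144−15.695836)/9.781669 = 0.181992
λ₂=(a−b·0.144)/D = (2.110566−15.695836·0.144)/9.781669 = -0.015297
w* = 0.181992·u + -0.015297·v:
  w_0 = 0.181992·3.6892 + -0.015297·30.9973 = 0.1972  (Boeing)
  w_1 = 0.181992·1.8990 + -0.015297·10.2389 = 0.1890  (Starbucks)
  w_2 = 0.181992·3.1732 + -0.015297·21.6001 = 0.2471  (Ford)
  w_3 = 0.181992·0.9429 + -0.015297·9.9215 = 0.0198  (GE)
  w_4 = 0.181992·0.8612 + -0.015297·5.9359 = 0.0659  (Kellogg)
  w_5 = 0.181992·4.2313 + -0.015297·32.4506 = 0.2737  (JPMorgan)
  w_6 = 0.181992·0.8990 + -0.015297·10.2170 = 0.0073  (Qualcomm)
Σw_i=1.0000  μᵀw=0.1440
σ²=wᵀΣw=λ₁·μ_p+λ₂ = 0.181992·0.144 + -0.015297 = 0.010909 ≈ 0.0109


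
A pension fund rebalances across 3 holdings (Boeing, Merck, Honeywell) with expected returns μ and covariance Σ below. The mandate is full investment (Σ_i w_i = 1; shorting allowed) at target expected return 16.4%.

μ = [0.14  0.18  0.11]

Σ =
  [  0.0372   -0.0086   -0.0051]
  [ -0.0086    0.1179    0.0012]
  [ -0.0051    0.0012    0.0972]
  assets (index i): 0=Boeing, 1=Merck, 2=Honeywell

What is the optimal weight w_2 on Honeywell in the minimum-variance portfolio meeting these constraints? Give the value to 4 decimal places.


-0.1006

x=Σ⁻¹μ = [4.3704  1.8319  1.3384]
y=Σ⁻¹𝟙 = [30.9519  10.6196  11.7810]
a=μᵀx=1.088822  b=𝟙ᵀx=7.540702  c=𝟙ᵀy=53.352488  D=ac−b²=1.229189
λ₁=(c·0.164−b)/D = (53.352488·0.164−7.540702)/1.229189 = 0.983662
λ₂=(a−b·0.164)/D = (1.088822−7.540702·0.164)/1.229189 = -0.120285
w* = 0.983662·x + -0.120285·y:
  w_0 = 0.983662·4.3704 + -0.120285·30.9519 = 0.5760  (Boeing)
  w_1 = 0.983662·1.8319 + -0.120285·10.6196 = 0.5246  (Merck)
  w_2 = 0.983662·1.3384 + -0.120285·11.7810 = -0.1006  (Honeywell)
Σw_i=1.0000  μᵀw=0.1640
σ²=wᵀΣw=λ₁·μ_p+λ₂ = 0.983662·0.164 + -0.120285 = 0.041036 ≈ 0.0410


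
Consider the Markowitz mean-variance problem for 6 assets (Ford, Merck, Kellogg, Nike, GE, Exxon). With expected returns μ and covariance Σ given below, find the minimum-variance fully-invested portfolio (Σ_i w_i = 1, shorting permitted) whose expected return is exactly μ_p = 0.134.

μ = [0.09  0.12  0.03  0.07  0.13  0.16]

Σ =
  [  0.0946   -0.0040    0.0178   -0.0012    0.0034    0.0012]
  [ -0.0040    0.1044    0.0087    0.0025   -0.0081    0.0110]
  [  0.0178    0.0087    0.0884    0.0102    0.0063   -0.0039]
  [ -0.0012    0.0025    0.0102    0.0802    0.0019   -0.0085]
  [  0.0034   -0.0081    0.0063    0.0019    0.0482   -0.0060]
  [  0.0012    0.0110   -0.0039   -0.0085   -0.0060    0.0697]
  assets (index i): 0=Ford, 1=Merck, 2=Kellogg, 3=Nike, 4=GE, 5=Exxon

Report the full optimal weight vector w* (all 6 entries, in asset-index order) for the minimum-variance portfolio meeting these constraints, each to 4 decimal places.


0.1018  0.1414  -0.0637  0.1078  0.3931  0.3195

x=Σ⁻¹μ = [0.9062  1.1549  -0.1923  1.0643  3.1198  2.4853]
y=Σ⁻¹𝟙 = [8.9181  9.0792  6.2889  12.7478  22.3847  16.5942]
a=μᵀx=1.092100  b=𝟙ᵀx=8.538244  c=𝟙ᵀy=76.012992  D=ac−b²=10.112157
λ₁=(c·0.134−b)/D = (76.012992·0.134−8.538244)/10.112157 = 0.162922
λ₂=(a−b·0.134)/D = (1.092100−8.538244·0.134)/10.112157 = -0.005145
w* = 0.162922·x + -0.005145·y:
  w_0 = 0.162922·0.9062 + -0.005145·8.9181 = 0.1018  (Ford)
  w_1 = 0.162922·1.1549 + -0.005145·9.0792 = 0.1414  (Merck)
  w_2 = 0.162922·-0.1923 + -0.005145·6.2889 = -0.0637  (Kellogg)
  w_3 = 0.162922·1.0643 + -0.005145·12.7478 = 0.1078  (Nike)
  w_4 = 0.162922·3.1198 + -0.005145·22.3847 = 0.3931  (GE)
  w_5 = 0.162922·2.4853 + -0.005145·16.5942 = 0.3195  (Exxon)
Σw_i=1.0000  μᵀw=0.1340
σ²=wᵀΣw=λ₁·μ_p+λ₂ = 0.162922·0.134 + -0.005145 = 0.016687 ≈ 0.0167


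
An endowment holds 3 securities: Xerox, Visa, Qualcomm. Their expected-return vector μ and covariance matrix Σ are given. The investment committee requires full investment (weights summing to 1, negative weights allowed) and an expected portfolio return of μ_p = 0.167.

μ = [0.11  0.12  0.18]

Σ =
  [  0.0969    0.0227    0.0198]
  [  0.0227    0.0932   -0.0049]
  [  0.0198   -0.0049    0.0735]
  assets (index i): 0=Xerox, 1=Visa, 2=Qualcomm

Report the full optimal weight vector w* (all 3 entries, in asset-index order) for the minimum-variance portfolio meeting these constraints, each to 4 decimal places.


u=Σ⁻¹μ = [0.3207  1.3384  2.4518]
v=Σ⁻¹𝟙 = [5.3277  10.1073  12.8440]
a=μᵀu=0.637204  b=𝟙ᵀu=4.110846  c=𝟙ᵀv=28.279001  D=ac−b²=1.120432
λ₁=(c·0.167−b)/D = (28.279001·0.167−4.110846)/1.120432 = 0.545992
λ₂=(a−b·0.167)/D = (0.637204−4.110846·0.167)/1.120432 = -0.044008
w* = 0.545992·u + -0.044008·v:
  w_0 = 0.545992·0.3207 + -0.044008·5.3277 = -0.0594  (Xerox)
  w_1 = 0.545992·1.3384 + -0.044008·10.1073 = 0.2859  (Visa)
  w_2 = 0.545992·2.4518 + -0.044008·12.8440 = 0.7734  (Qualcomm)
Σw_i=1.0000  μᵀw=0.1670
σ²=wᵀΣw=λ₁·μ_p+λ₂ = 0.545992·0.167 + -0.044008 = 0.047173 ≈ 0.0472

-0.0594  0.2859  0.7734


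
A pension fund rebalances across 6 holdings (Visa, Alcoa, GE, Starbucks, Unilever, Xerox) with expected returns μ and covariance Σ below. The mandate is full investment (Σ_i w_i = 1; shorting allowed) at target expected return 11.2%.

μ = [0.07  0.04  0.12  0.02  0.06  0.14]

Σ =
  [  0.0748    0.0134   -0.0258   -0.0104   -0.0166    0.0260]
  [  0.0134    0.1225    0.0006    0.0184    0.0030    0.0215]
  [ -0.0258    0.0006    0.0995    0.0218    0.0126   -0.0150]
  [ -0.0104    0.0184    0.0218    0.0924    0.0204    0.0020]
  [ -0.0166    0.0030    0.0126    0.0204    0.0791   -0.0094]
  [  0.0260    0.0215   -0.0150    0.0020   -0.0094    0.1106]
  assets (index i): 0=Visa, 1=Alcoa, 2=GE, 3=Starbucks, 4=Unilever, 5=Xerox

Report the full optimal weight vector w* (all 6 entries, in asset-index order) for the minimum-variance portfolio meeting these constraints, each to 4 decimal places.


0.2455  -0.0185  0.3667  -0.0870  0.1971  0.2962

x=Σ⁻¹μ = [1.2434  -0.0272  1.6593  -0.2741  0.9804  1.2921]
y=Σ⁻¹𝟙 = [18.6642  3.6391  12.8402  6.0152  13.6250  6.7372]
a=μᵀx=0.519305  b=𝟙ᵀx=4.873905  c=𝟙ᵀy=61.521003  D=ac−b²=8.193208
λ₁=(c·0.112−b)/D = (61.521003·0.112−4.873905)/8.193208 = 0.246112
λ₂=(a−b·0.112)/D = (0.519305−4.873905·0.112)/8.193208 = -0.003243
w* = 0.246112·x + -0.003243·y:
  w_0 = 0.246112·1.2434 + -0.003243·18.6642 = 0.2455  (Visa)
  w_1 = 0.246112·-0.0272 + -0.003243·3.6391 = -0.0185  (Alcoa)
  w_2 = 0.246112·1.6593 + -0.003243·12.8402 = 0.3667  (GE)
  w_3 = 0.246112·-0.2741 + -0.003243·6.0152 = -0.0870  (Starbucks)
  w_4 = 0.246112·0.9804 + -0.003243·13.6250 = 0.1971  (Unilever)
  w_5 = 0.246112·1.2921 + -0.003243·6.7372 = 0.2962  (Xerox)
Σw_i=1.0000  μᵀw=0.1120
σ²=wᵀΣw=λ₁·μ_p+λ₂ = 0.246112·0.112 + -0.003243 = 0.024321 ≈ 0.0243


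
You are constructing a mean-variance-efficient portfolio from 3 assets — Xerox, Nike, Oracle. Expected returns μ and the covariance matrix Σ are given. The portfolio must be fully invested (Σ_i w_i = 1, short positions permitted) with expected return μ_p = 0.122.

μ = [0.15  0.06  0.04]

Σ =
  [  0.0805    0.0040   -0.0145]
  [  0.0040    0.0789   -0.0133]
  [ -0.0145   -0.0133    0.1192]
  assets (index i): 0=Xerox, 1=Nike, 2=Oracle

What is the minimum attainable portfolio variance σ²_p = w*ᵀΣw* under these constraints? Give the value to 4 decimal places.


u=Σ⁻¹μ = [1.9435  0.7729  0.6582]
v=Σ⁻¹𝟙 = [13.8241  13.9331  11.6255]
a=μᵀu=0.364229  b=𝟙ᵀu=3.374617  c=𝟙ᵀv=39.382680  D=ac−b²=2.956261
λ₁=(c·0.122−b)/D = (39.382680·0.122−3.374617)/2.956261 = 0.483743
λ₂=(a−b·0.122)/D = (0.364229−3.374617·0.122)/2.956261 = -0.016059
w* = 0.483743·u + -0.016059·v:
  w_0 = 0.483743·1.9435 + -0.016059·13.8241 = 0.7182  (Xerox)
  w_1 = 0.483743·0.7729 + -0.016059·13.9331 = 0.1501  (Nike)
  w_2 = 0.483743·0.6582 + -0.016059·11.6255 = 0.1317  (Oracle)
Σw_i=1.0000  μᵀw=0.1220
σ²=wᵀΣw=λ₁·μ_p+λ₂ = 0.483743·0.122 + -0.016059 = 0.042958 ≈ 0.0430

0.0430


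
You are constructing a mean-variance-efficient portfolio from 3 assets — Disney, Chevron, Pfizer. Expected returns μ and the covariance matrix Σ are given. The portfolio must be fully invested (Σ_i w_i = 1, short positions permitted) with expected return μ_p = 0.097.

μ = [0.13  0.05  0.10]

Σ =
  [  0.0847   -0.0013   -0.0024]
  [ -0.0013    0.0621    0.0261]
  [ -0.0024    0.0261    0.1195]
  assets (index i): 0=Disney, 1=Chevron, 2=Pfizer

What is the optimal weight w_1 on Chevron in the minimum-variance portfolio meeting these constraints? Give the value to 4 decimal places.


0.3326

p=Σ⁻¹μ = [1.5642  0.5208  0.7545]
q=Σ⁻¹𝟙 = [12.1789  14.0256  5.5495]
a=μᵀp=0.304835  b=𝟙ᵀp=2.839483  c=𝟙ᵀq=31.753980  D=ac−b²=1.617048
λ₁=(c·0.097−b)/D = (31.753980·0.097−2.839483)/1.617048 = 0.148822
λ₂=(a−b·0.097)/D = (0.304835−2.839483·0.097)/1.617048 = 0.018184
w* = 0.148822·p + 0.018184·q:
  w_0 = 0.148822·1.5642 + 0.018184·12.1789 = 0.4543  (Disney)
  w_1 = 0.148822·0.5208 + 0.018184·14.0256 = 0.3326  (Chevron)
  w_2 = 0.148822·0.7545 + 0.018184·5.5495 = 0.2132  (Pfizer)
Σw_i=1.0000  μᵀw=0.0970
σ²=wᵀΣw=λ₁·μ_p+λ₂ = 0.148822·0.097 + 0.018184 = 0.032620 ≈ 0.0326


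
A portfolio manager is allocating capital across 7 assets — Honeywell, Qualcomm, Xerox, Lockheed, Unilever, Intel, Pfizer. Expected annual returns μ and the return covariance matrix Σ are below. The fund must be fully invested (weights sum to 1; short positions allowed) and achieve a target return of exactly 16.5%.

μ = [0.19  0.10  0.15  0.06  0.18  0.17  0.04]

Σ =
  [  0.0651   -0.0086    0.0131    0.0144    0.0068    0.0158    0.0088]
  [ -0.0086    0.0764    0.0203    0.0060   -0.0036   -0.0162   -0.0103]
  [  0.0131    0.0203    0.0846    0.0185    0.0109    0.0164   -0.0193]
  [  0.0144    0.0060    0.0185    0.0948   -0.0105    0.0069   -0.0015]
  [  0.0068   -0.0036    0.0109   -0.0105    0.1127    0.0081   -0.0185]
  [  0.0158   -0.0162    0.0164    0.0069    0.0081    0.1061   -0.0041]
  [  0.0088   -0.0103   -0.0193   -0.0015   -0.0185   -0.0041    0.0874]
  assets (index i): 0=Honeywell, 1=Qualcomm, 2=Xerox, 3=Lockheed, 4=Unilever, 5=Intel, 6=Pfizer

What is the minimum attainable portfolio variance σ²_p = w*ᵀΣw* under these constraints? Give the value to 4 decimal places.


x=Σ⁻¹μ = [2.3863  1.8711  0.7002  0.1016  1.5191  1.3396  0.9786]
y=Σ⁻¹𝟙 = [9.1675  16.8008  5.2210  7.9099  11.1560  9.0925  16.5752]
a=μᵀx=1.291937  b=𝟙ᵀx=8.896466  c=𝟙ᵀy=75.922878  D=ac−b²=18.940485
λ₁=(c·0.165−b)/D = (75.922878·0.165−8.896466)/18.940485 = 0.191696
λ₂=(a−b·0.165)/D = (1.291937−8.896466·0.165)/18.940485 = -0.009291
w* = 0.191696·x + -0.009291·y:
  w_0 = 0.191696·2.3863 + -0.009291·9.1675 = 0.3723  (Honeywell)
  w_1 = 0.191696·1.8711 + -0.009291·16.8008 = 0.2026  (Qualcomm)
  w_2 = 0.191696·0.7002 + -0.009291·5.2210 = 0.0857  (Xerox)
  w_3 = 0.191696·0.1016 + -0.009291·7.9099 = -0.0540  (Lockheed)
  w_4 = 0.191696·1.5191 + -0.009291·11.1560 = 0.1875  (Unilever)
  w_5 = 0.191696·1.3396 + -0.009291·9.0925 = 0.1723  (Intel)
  w_6 = 0.191696·0.9786 + -0.009291·16.5752 = 0.0336  (Pfizer)
Σw_i=1.0000  μᵀw=0.1650
σ²=wᵀΣw=λ₁·μ_p+λ₂ = 0.191696·0.165 + -0.009291 = 0.022339 ≈ 0.0223

0.0223


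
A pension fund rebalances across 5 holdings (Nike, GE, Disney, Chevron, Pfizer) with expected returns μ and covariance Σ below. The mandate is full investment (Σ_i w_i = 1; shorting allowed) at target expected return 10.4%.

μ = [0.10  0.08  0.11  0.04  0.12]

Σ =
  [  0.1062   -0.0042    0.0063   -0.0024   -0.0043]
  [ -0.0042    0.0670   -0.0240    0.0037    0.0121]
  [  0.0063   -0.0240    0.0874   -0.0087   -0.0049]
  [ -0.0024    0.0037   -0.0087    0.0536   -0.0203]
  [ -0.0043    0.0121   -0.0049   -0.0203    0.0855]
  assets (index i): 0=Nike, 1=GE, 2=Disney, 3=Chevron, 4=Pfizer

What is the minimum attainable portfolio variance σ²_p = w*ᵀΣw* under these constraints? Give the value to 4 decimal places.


0.0191

p=Σ⁻¹μ = [0.9986  1.5203  1.8653  1.6464  1.7364]
q=Σ⁻¹𝟙 = [10.3016  17.8332  19.3153  27.5925  17.3484]
a=μᵀp=0.700891  b=𝟙ᵀp=7.767013  c=𝟙ᵀq=92.391046  D=ac−b²=4.429544
λ₁=(c·0.104−b)/D = (92.391046·0.104−7.767013)/4.429544 = 0.415767
λ₂=(a−b·0.104)/D = (0.700891−7.767013·0.104)/4.429544 = -0.024129
w* = 0.415767·p + -0.024129·q:
  w_0 = 0.415767·0.9986 + -0.024129·10.3016 = 0.1666  (Nike)
  w_1 = 0.415767·1.5203 + -0.024129·17.8332 = 0.2018  (GE)
  w_2 = 0.415767·1.8653 + -0.024129·19.3153 = 0.3095  (Disney)
  w_3 = 0.415767·1.6464 + -0.024129·27.5925 = 0.0188  (Chevron)
  w_4 = 0.415767·1.7364 + -0.024129·17.3484 = 0.3033  (Pfizer)
Σw_i=1.0000  μᵀw=0.1040
σ²=wᵀΣw=λ₁·μ_p+λ₂ = 0.415767·0.104 + -0.024129 = 0.019111 ≈ 0.0191


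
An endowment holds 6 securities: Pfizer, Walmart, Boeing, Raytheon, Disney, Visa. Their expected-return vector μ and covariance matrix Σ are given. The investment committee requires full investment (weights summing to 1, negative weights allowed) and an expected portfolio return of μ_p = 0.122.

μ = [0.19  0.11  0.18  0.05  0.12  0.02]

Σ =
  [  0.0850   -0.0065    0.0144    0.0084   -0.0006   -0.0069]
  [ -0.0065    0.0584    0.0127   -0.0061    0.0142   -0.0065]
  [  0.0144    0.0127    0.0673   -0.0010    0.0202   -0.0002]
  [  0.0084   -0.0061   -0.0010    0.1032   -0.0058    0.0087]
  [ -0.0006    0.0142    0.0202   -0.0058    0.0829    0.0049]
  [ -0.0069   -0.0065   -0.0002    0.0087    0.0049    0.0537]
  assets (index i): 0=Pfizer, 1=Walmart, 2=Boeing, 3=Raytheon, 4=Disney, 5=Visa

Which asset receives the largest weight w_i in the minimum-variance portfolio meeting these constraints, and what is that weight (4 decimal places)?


Pfizer (0.2399)

u=Σ⁻¹μ = [2.1013  1.6911  1.6897  0.4112  0.7476  0.7186]
v=Σ⁻¹𝟙 = [12.9298  18.6401  6.7528  8.4454  6.6921  20.5859]
a=μᵀu=1.014072  b=𝟙ᵀu=7.359621  c=𝟙ᵀv=74.046067  D=ac−b²=20.924054
λ₁=(c·0.122−b)/D = (74.046067·0.122−7.359621)/20.924054 = 0.080004
λ₂=(a−b·0.122)/D = (1.014072−7.359621·0.122)/20.924054 = 0.005553
w* = 0.080004·u + 0.005553·v:
  w_0 = 0.080004·2.1013 + 0.005553·12.9298 = 0.2399  (Pfizer)
  w_1 = 0.080004·1.6911 + 0.005553·18.6401 = 0.2388  (Walmart)
  w_2 = 0.080004·1.6897 + 0.005553·6.7528 = 0.1727  (Boeing)
  w_3 = 0.080004·0.4112 + 0.005553·8.4454 = 0.0798  (Raytheon)
  w_4 = 0.080004·0.7476 + 0.005553·6.6921 = 0.0970  (Disney)
  w_5 = 0.080004·0.7186 + 0.005553·20.5859 = 0.1718  (Visa)
Σw_i=1.0000  μᵀw=0.1220
σ²=wᵀΣw=λ₁·μ_p+λ₂ = 0.080004·0.122 + 0.005553 = 0.015314 ≈ 0.0153


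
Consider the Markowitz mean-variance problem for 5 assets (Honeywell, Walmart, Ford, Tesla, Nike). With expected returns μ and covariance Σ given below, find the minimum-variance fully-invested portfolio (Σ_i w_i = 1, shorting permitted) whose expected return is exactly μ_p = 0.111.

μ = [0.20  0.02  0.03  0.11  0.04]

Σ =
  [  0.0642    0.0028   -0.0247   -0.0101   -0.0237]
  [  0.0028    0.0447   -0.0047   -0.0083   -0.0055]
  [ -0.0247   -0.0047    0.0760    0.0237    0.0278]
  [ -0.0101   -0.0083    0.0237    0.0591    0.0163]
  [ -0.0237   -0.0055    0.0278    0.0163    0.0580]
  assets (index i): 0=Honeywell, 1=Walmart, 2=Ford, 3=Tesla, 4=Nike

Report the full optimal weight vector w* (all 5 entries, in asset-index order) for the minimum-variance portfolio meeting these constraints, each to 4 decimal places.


x=Σ⁻¹μ = [4.2316  0.8202  0.5915  2.0076  1.6488]
y=Σ⁻¹𝟙 = [29.3603  27.2555  11.6466  15.0224  22.0190]
a=μᵀx=1.167263  b=𝟙ᵀx=9.299802  c=𝟙ᵀy=105.303879  D=ac−b²=36.430960
λ₁=(c·0.111−b)/D = (105.303879·0.111−9.299802)/36.430960 = 0.065574
λ₂=(a−b·0.111)/D = (1.167263−9.299802·0.111)/36.430960 = 0.003705
w* = 0.065574·x + 0.003705·y:
  w_0 = 0.065574·4.2316 + 0.003705·29.3603 = 0.3863  (Honeywell)
  w_1 = 0.065574·0.8202 + 0.003705·27.2555 = 0.1548  (Walmart)
  w_2 = 0.065574·0.5915 + 0.003705·11.6466 = 0.0819  (Ford)
  w_3 = 0.065574·2.0076 + 0.003705·15.0224 = 0.1873  (Tesla)
  w_4 = 0.065574·1.6488 + 0.003705·22.0190 = 0.1897  (Nike)
Σw_i=1.0000  μᵀw=0.1110
σ²=wᵀΣw=λ₁·μ_p+λ₂ = 0.065574·0.111 + 0.003705 = 0.010984 ≈ 0.0110

0.3863  0.1548  0.0819  0.1873  0.1897


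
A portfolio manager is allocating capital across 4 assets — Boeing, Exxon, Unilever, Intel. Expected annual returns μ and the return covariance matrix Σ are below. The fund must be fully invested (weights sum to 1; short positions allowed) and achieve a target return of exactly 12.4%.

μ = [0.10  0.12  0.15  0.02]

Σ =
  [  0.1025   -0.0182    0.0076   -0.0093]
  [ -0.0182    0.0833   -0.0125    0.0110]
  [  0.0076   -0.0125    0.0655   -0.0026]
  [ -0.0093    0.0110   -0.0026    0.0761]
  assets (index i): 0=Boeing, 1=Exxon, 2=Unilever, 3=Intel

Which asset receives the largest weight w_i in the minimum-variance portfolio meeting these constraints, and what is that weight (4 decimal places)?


x=Σ⁻¹μ = [1.1686  2.0533  2.5541  0.1961]
y=Σ⁻¹𝟙 = [12.4212  15.6016  17.3192  12.9951]
a=μᵀx=0.750293  b=𝟙ᵀx=5.972089  c=𝟙ᵀy=58.337108  D=ac−b²=8.104058
λ₁=(c·0.124−b)/D = (58.337108·0.124−5.972089)/8.104058 = 0.155689
λ₂=(a−b·0.124)/D = (0.750293−5.972089·0.124)/8.104058 = 0.001204
w* = 0.155689·x + 0.001204·y:
  w_0 = 0.155689·1.1686 + 0.001204·12.4212 = 0.1969  (Boeing)
  w_1 = 0.155689·2.0533 + 0.001204·15.6016 = 0.3384  (Exxon)
  w_2 = 0.155689·2.5541 + 0.001204·17.3192 = 0.4185  (Unilever)
  w_3 = 0.155689·0.1961 + 0.001204·12.9951 = 0.0462  (Intel)
Σw_i=1.0000  μᵀw=0.1240
σ²=wᵀΣw=λ₁·μ_p+λ₂ = 0.155689·0.124 + 0.001204 = 0.020509 ≈ 0.0205

Unilever (0.4185)


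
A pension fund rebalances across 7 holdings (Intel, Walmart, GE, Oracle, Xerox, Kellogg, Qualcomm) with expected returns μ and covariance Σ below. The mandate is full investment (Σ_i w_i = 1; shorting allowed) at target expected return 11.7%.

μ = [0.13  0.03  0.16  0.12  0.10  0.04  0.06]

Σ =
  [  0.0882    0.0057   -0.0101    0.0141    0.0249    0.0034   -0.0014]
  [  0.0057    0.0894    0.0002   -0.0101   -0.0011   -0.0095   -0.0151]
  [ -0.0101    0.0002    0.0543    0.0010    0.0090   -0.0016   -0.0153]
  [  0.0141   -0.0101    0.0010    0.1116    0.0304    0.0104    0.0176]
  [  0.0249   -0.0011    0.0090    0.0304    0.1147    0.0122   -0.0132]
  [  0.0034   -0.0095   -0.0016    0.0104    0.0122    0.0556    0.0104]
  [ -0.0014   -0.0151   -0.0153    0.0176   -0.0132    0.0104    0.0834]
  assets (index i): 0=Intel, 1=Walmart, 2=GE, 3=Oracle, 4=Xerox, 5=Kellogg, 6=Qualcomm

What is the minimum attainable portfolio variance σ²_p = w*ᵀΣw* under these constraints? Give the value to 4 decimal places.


x=Σ⁻¹μ = [1.7151  0.5602  3.6210  0.5725  0.1831  0.4108  1.3709]
y=Σ⁻¹𝟙 = [11.2417  15.4935  25.1468  3.4201  3.8696  15.9060  17.5048]
a=μᵀx=1.004825  b=𝟙ᵀx=8.433610  c=𝟙ᵀy=92.582489  D=ac−b²=21.903375
λ₁=(c·0.117−b)/D = (92.582489·0.117−8.433610)/21.903375 = 0.109506
λ₂=(a−b·0.117)/D = (1.004825−8.433610·0.117)/21.903375 = 0.000826
w* = 0.109506·x + 0.000826·y:
  w_0 = 0.109506·1.7151 + 0.000826·11.2417 = 0.1971  (Intel)
  w_1 = 0.109506·0.5602 + 0.000826·15.4935 = 0.0741  (Walmart)
  w_2 = 0.109506·3.6210 + 0.000826·25.1468 = 0.4173  (GE)
  w_3 = 0.109506·0.5725 + 0.000826·3.4201 = 0.0655  (Oracle)
  w_4 = 0.109506·0.1831 + 0.000826·3.8696 = 0.0232  (Xerox)
  w_5 = 0.109506·0.4108 + 0.000826·15.9060 = 0.0581  (Kellogg)
  w_6 = 0.109506·1.3709 + 0.000826·17.5048 = 0.1646  (Qualcomm)
Σw_i=1.0000  μᵀw=0.1170
σ²=wᵀΣw=λ₁·μ_p+λ₂ = 0.109506·0.117 + 0.000826 = 0.013638 ≈ 0.0136

0.0136


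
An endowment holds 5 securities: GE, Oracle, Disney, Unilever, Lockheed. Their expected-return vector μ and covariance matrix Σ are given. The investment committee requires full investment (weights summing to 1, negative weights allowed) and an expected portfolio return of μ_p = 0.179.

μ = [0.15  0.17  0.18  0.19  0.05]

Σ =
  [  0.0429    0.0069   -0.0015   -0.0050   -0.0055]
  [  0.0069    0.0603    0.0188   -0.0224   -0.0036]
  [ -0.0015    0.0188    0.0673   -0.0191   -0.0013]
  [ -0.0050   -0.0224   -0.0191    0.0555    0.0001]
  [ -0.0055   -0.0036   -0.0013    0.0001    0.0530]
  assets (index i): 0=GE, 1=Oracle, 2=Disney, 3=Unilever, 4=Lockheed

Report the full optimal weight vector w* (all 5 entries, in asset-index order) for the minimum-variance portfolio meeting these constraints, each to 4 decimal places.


u=Σ⁻¹μ = [3.9949  3.7706  3.5993  6.5408  1.6900]
v=Σ⁻¹𝟙 = [27.7290  22.0418  20.0724  36.2774  23.6665]
a=μᵀu=3.215349  b=𝟙ᵀu=19.595534  c=𝟙ᵀv=129.787207  D=ac−b²=33.326185
λ₁=(c·0.179−b)/D = (129.787207·0.179−19.595534)/33.326185 = 0.109115
λ₂=(a−b·0.179)/D = (3.215349−19.595534·0.179)/33.326185 = -0.008769
w* = 0.109115·u + -0.008769·v:
  w_0 = 0.109115·3.9949 + -0.008769·27.7290 = 0.1927  (GE)
  w_1 = 0.109115·3.7706 + -0.008769·22.0418 = 0.2181  (Oracle)
  w_2 = 0.109115·3.5993 + -0.008769·20.0724 = 0.2167  (Disney)
  w_3 = 0.109115·6.5408 + -0.008769·36.2774 = 0.3956  (Unilever)
  w_4 = 0.109115·1.6900 + -0.008769·23.6665 = -0.0231  (Lockheed)
Σw_i=1.0000  μᵀw=0.1790
σ²=wᵀΣw=λ₁·μ_p+λ₂ = 0.109115·0.179 + -0.008769 = 0.010762 ≈ 0.0108

0.1927  0.2181  0.2167  0.3956  -0.0231


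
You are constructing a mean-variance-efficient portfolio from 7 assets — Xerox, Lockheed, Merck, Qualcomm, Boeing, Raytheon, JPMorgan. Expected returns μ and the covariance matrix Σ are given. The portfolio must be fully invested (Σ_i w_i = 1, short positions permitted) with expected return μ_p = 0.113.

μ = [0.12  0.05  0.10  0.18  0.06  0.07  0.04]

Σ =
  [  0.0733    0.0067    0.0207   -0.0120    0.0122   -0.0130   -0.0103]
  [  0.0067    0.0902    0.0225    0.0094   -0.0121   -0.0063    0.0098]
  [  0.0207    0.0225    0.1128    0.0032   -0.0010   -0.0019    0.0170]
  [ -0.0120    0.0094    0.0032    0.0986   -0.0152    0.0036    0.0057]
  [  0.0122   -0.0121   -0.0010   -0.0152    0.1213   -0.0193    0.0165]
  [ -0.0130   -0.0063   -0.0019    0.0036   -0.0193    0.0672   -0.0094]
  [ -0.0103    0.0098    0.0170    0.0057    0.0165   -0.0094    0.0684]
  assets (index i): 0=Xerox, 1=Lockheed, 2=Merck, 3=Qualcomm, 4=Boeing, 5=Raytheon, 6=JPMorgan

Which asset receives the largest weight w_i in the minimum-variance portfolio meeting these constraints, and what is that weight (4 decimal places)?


Qualcomm (0.2831)

p=Σ⁻¹μ = [2.1309  0.2448  0.3219  2.0654  0.7427  1.6824  0.6705]
q=Σ⁻¹𝟙 = [18.9882  9.5517  1.2949  11.3237  10.4175  24.0592  15.6386]
a=μᵀp=0.861070  b=𝟙ᵀp=7.858678  c=𝟙ᵀq=91.273921  D=ac−b²=16.834420
λ₁=(c·0.113−b)/D = (91.273921·0.113−7.858678)/16.834420 = 0.145849
λ₂=(a−b·0.113)/D = (0.861070−7.858678·0.113)/16.834420 = -0.001602
w* = 0.145849·p + -0.001602·q:
  w_0 = 0.145849·2.1309 + -0.001602·18.9882 = 0.2804  (Xerox)
  w_1 = 0.145849·0.2448 + -0.001602·9.5517 = 0.0204  (Lockheed)
  w_2 = 0.145849·0.3219 + -0.001602·1.2949 = 0.0449  (Merck)
  w_3 = 0.145849·2.0654 + -0.001602·11.3237 = 0.2831  (Qualcomm)
  w_4 = 0.145849·0.7427 + -0.001602·10.4175 = 0.0916  (Boeing)
  w_5 = 0.145849·1.6824 + -0.001602·24.0592 = 0.2068  (Raytheon)
  w_6 = 0.145849·0.6705 + -0.001602·15.6386 = 0.0728  (JPMorgan)
Σw_i=1.0000  μᵀw=0.1130
σ²=wᵀΣw=λ₁·μ_p+λ₂ = 0.145849·0.113 + -0.001602 = 0.014879 ≈ 0.0149


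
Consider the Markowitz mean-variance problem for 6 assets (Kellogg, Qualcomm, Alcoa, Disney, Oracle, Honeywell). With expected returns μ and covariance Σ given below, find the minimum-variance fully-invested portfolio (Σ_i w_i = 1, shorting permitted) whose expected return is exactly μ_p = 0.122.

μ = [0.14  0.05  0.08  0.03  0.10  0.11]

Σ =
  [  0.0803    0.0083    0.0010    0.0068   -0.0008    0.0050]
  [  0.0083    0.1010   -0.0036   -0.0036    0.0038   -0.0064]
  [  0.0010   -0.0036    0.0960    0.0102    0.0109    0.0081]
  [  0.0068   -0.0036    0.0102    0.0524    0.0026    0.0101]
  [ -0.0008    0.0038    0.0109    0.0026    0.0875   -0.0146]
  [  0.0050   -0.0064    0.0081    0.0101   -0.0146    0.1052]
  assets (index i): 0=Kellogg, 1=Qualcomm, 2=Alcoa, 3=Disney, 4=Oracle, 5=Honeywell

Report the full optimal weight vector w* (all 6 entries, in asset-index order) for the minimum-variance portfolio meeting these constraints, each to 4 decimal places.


x=Σ⁻¹μ = [1.6374  0.4054  0.5952  -0.0063  1.2533  1.1212]
y=Σ⁻¹𝟙 = [9.6082  10.0523  7.0547  14.8076  11.3070  9.2650]
a=μᵀx=0.545593  b=𝟙ᵀx=5.006216  c=𝟙ᵀy=62.094827  D=ac−b²=8.816305
λ₁=(c·0.122−b)/D = (62.094827·0.122−5.006216)/8.816305 = 0.291432
λ₂=(a−b·0.122)/D = (0.545593−5.006216·0.122)/8.816305 = -0.007391
w* = 0.291432·x + -0.007391·y:
  w_0 = 0.291432·1.6374 + -0.007391·9.6082 = 0.4062  (Kellogg)
  w_1 = 0.291432·0.4054 + -0.007391·10.0523 = 0.0438  (Qualcomm)
  w_2 = 0.291432·0.5952 + -0.007391·7.0547 = 0.1213  (Alcoa)
  w_3 = 0.291432·-0.0063 + -0.007391·14.8076 = -0.1113  (Disney)
  w_4 = 0.291432·1.2533 + -0.007391·11.3070 = 0.2817  (Oracle)
  w_5 = 0.291432·1.1212 + -0.007391·9.2650 = 0.2583  (Honeywell)
Σw_i=1.0000  μᵀw=0.1220
σ²=wᵀΣw=λ₁·μ_p+λ₂ = 0.291432·0.122 + -0.007391 = 0.028163 ≈ 0.0282

0.4062  0.0438  0.1213  -0.1113  0.2817  0.2583


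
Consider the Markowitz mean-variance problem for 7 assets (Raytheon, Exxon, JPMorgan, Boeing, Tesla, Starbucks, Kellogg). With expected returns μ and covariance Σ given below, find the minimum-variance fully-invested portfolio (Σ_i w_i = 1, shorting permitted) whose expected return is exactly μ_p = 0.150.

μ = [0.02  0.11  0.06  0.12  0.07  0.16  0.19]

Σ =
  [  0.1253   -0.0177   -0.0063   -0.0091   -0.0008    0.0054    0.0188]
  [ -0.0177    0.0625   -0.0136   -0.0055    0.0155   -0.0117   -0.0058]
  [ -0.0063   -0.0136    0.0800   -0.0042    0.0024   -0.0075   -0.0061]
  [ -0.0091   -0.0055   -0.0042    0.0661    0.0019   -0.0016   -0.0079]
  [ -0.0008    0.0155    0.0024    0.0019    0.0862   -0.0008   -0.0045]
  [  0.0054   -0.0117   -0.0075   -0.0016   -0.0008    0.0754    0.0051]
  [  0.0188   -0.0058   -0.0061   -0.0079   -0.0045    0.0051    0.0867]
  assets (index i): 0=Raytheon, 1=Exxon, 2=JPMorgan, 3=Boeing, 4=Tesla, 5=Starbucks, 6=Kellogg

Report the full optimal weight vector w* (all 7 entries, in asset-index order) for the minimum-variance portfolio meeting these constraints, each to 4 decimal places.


-0.0607  0.2313  0.0877  0.2088  -0.0159  0.2570  0.2919

g=Σ⁻¹μ = [0.3985  3.1774  1.8939  2.6155  0.2917  2.6612  2.5478]
h=Σ⁻¹𝟙 = [12.0800  29.5196  22.2801  22.5821  6.1782  18.8104  13.7288]
a=μᵀg=1.715268  b=𝟙ᵀg=13.586027  c=𝟙ᵀh=125.179245  D=ac−b²=30.135760
λ₁=(c·0.150−b)/D = (125.179245·0.150−13.586027)/30.135760 = 0.172249
λ₂=(a−b·0.150)/D = (1.715268−13.586027·0.150)/30.135760 = -0.010706
w* = 0.172249·g + -0.010706·h:
  w_0 = 0.172249·0.3985 + -0.010706·12.0800 = -0.0607  (Raytheon)
  w_1 = 0.172249·3.1774 + -0.010706·29.5196 = 0.2313  (Exxon)
  w_2 = 0.172249·1.8939 + -0.010706·22.2801 = 0.0877  (JPMorgan)
  w_3 = 0.172249·2.6155 + -0.010706·22.5821 = 0.2088  (Boeing)
  w_4 = 0.172249·0.2917 + -0.010706·6.1782 = -0.0159  (Tesla)
  w_5 = 0.172249·2.6612 + -0.010706·18.8104 = 0.2570  (Starbucks)
  w_6 = 0.172249·2.5478 + -0.010706·13.7288 = 0.2919  (Kellogg)
Σw_i=1.0000  μᵀw=0.1500
σ²=wᵀΣw=λ₁·μ_p+λ₂ = 0.172249·0.150 + -0.010706 = 0.015131 ≈ 0.0151


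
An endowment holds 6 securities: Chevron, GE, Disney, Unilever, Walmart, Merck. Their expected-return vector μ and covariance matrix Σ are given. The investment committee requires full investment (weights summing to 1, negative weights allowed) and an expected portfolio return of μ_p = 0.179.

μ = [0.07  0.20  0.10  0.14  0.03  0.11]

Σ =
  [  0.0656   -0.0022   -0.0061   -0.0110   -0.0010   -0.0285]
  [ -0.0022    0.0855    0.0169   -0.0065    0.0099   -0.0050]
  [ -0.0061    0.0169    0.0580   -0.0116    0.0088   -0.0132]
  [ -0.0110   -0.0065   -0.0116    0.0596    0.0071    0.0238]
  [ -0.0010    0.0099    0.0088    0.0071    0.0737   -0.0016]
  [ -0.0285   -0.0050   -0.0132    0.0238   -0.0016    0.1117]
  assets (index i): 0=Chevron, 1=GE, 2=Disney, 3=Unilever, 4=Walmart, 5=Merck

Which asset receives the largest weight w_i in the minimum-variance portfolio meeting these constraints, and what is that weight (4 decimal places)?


x=Σ⁻¹μ = [2.4322  2.3054  2.2737  3.0084  -0.4020  1.3305]
y=Σ⁻¹𝟙 = [27.8633  9.2045  23.7765  20.5773  8.2148  15.0168]
a=μᵀx=1.414173  b=𝟙ᵀx=10.948103  c=𝟙ᵀy=104.653287  D=ac−b²=28.136871
λ₁=(c·0.179−b)/D = (104.653287·0.179−10.948103)/28.136871 = 0.276677
λ₂=(a−b·0.179)/D = (1.414173−10.948103·0.179)/28.136871 = -0.019389
w* = 0.276677·x + -0.019389·y:
  w_0 = 0.276677·2.4322 + -0.019389·27.8633 = 0.1327  (Chevron)
  w_1 = 0.276677·2.3054 + -0.019389·9.2045 = 0.4594  (GE)
  w_2 = 0.276677·2.2737 + -0.019389·23.7765 = 0.1681  (Disney)
  w_3 = 0.276677·3.0084 + -0.019389·20.5773 = 0.4334  (Unilever)
  w_4 = 0.276677·-0.4020 + -0.019389·8.2148 = -0.2705  (Walmart)
  w_5 = 0.276677·1.3305 + -0.019389·15.0168 = 0.0770  (Merck)
Σw_i=1.0000  μᵀw=0.1790
σ²=wᵀΣw=λ₁·μ_p+λ₂ = 0.276677·0.179 + -0.019389 = 0.030137 ≈ 0.0301

GE (0.4594)


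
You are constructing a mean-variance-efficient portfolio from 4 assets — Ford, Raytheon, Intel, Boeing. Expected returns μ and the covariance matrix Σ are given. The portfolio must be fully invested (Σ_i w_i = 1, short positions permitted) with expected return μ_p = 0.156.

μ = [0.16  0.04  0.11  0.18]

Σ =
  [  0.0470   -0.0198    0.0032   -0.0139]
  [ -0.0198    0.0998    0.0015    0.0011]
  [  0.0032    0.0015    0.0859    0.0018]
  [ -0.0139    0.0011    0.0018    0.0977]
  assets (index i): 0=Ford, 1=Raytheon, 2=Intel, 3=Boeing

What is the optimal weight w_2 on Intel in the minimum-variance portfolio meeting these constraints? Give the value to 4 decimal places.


u=Σ⁻¹μ = [4.5973  1.2702  1.0355  2.4631]
v=Σ⁻¹𝟙 = [31.5843  15.9793  9.8848  14.3670]
a=μᵀu=1.343630  b=𝟙ᵀu=9.366030  c=𝟙ᵀv=71.815308  D=ac−b²=8.770652
λ₁=(c·0.156−b)/D = (71.815308·0.156−9.366030)/8.770652 = 0.209467
λ₂=(a−b·0.156)/D = (1.343630−9.366030·0.156)/8.770652 = -0.013394
w* = 0.209467·u + -0.013394·v:
  w_0 = 0.209467·4.5973 + -0.013394·31.5843 = 0.5399  (Ford)
  w_1 = 0.209467·1.2702 + -0.013394·15.9793 = 0.0520  (Raytheon)
  w_2 = 0.209467·1.0355 + -0.013394·9.8848 = 0.0845  (Intel)
  w_3 = 0.209467·2.4631 + -0.013394·14.3670 = 0.3235  (Boeing)
Σw_i=1.0000  μᵀw=0.1560
σ²=wᵀΣw=λ₁·μ_p+λ₂ = 0.209467·0.156 + -0.013394 = 0.019283 ≈ 0.0193

0.0845


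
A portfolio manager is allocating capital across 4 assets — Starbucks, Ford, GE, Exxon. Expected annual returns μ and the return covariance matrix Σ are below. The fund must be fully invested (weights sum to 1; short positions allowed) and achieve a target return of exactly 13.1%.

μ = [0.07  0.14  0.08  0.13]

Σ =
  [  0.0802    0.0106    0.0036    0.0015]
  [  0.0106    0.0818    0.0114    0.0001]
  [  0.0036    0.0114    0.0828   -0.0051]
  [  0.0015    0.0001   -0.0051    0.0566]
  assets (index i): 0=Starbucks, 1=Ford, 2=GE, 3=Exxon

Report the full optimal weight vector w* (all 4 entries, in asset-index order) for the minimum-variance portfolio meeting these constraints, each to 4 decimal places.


u=Σ⁻¹μ = [0.5898  1.5098  0.8779  2.3576]
v=Σ⁻¹𝟙 = [10.3856  9.2560  11.4854  18.4112]
a=μᵀu=0.629383  b=𝟙ᵀu=5.335108  c=𝟙ᵀv=49.538093  D=ac−b²=2.715041
λ₁=(c·0.131−b)/D = (49.538093·0.131−5.335108)/2.715041 = 0.425180
λ₂=(a−b·0.131)/D = (0.629383−5.335108·0.131)/2.715041 = -0.025604
w* = 0.425180·u + -0.025604·v:
  w_0 = 0.425180·0.5898 + -0.025604·10.3856 = -0.0152  (Starbucks)
  w_1 = 0.425180·1.5098 + -0.025604·9.2560 = 0.4050  (Ford)
  w_2 = 0.425180·0.8779 + -0.025604·11.4854 = 0.0792  (GE)
  w_3 = 0.425180·2.3576 + -0.025604·18.4112 = 0.5310  (Exxon)
Σw_i=1.0000  μᵀw=0.1310
σ²=wᵀΣw=λ₁·μ_p+λ₂ = 0.425180·0.131 + -0.025604 = 0.030094 ≈ 0.0301

-0.0152  0.4050  0.0792  0.5310


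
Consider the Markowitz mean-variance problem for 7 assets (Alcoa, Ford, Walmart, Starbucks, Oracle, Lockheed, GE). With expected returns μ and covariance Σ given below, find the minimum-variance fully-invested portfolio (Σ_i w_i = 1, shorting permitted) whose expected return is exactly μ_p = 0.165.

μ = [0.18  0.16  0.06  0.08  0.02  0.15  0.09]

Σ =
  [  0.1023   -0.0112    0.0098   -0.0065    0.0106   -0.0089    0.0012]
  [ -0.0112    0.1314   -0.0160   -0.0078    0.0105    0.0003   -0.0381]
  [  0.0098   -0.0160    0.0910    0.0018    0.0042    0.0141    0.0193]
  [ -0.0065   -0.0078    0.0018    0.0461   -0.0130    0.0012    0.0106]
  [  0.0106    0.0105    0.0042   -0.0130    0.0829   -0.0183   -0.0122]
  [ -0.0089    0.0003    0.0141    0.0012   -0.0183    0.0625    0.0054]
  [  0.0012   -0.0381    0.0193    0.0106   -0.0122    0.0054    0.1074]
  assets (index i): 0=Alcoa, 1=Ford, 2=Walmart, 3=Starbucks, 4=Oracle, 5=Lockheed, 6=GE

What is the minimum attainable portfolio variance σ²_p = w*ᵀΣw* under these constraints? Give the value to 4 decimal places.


0.0235

u=Σ⁻¹μ = [2.2461  1.8080  -0.0428  2.2597  0.8830  2.8326  1.1968]
v=Σ⁻¹𝟙 = [12.1139  12.5300  4.8796  27.6467  19.2263  20.6986  11.1584]
a=μᵀu=1.422043  b=𝟙ᵀu=11.183383  c=𝟙ᵀv=108.253484  D=ac−b²=28.873059
λ₁=(c·0.165−b)/D = (108.253484·0.165−11.183383)/28.873059 = 0.231304
λ₂=(a−b·0.165)/D = (1.422043−11.183383·0.165)/28.873059 = -0.014658
w* = 0.231304·u + -0.014658·v:
  w_0 = 0.231304·2.2461 + -0.014658·12.1139 = 0.3420  (Alcoa)
  w_1 = 0.231304·1.8080 + -0.014658·12.5300 = 0.2345  (Ford)
  w_2 = 0.231304·-0.0428 + -0.014658·4.8796 = -0.0814  (Walmart)
  w_3 = 0.231304·2.2597 + -0.014658·27.6467 = 0.1174  (Starbucks)
  w_4 = 0.231304·0.8830 + -0.014658·19.2263 = -0.0776  (Oracle)
  w_5 = 0.231304·2.8326 + -0.014658·20.6986 = 0.3518  (Lockheed)
  w_6 = 0.231304·1.1968 + -0.014658·11.1584 = 0.1133  (GE)
Σw_i=1.0000  μᵀw=0.1650
σ²=wᵀΣw=λ₁·μ_p+λ₂ = 0.231304·0.165 + -0.014658 = 0.023507 ≈ 0.0235


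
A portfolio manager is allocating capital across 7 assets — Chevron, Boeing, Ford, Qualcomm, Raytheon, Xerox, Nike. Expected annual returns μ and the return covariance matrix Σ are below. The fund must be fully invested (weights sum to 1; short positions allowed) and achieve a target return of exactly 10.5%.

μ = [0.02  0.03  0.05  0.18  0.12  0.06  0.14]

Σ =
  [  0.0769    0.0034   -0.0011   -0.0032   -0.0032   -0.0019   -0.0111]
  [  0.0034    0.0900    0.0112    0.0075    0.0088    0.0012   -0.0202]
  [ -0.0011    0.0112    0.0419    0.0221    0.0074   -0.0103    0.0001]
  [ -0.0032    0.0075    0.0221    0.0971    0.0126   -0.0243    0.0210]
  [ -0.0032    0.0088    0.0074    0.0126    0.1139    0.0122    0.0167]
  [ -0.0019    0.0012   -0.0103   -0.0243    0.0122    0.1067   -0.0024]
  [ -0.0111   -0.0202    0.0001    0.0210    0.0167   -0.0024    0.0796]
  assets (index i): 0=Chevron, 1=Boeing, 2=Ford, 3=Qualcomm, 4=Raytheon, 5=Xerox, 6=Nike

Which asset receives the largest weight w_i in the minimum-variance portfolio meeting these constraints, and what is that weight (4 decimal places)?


Qualcomm (0.2411)

g=Σ⁻¹μ = [0.5671  0.3854  0.3904  1.6134  0.5253  0.9453  1.4278]
h=Σ⁻¹𝟙 = [15.7764  10.6110  21.7110  4.3916  2.7939  12.6715  16.0656]
a=μᵀg=0.652484  b=𝟙ᵀg=5.854639  c=𝟙ᵀh=84.021009  D=ac−b²=20.545566
λ₁=(c·0.105−b)/D = (84.021009·0.105−5.854639)/20.545566 = 0.144438
λ₂=(a−b·0.105)/D = (0.652484−5.854639·0.105)/20.545566 = 0.001837
w* = 0.144438·g + 0.001837·h:
  w_0 = 0.144438·0.5671 + 0.001837·15.7764 = 0.1109  (Chevron)
  w_1 = 0.144438·0.3854 + 0.001837·10.6110 = 0.0752  (Boeing)
  w_2 = 0.144438·0.3904 + 0.001837·21.7110 = 0.0963  (Ford)
  w_3 = 0.144438·1.6134 + 0.001837·4.3916 = 0.2411  (Qualcomm)
  w_4 = 0.144438·0.5253 + 0.001837·2.7939 = 0.0810  (Raytheon)
  w_5 = 0.144438·0.9453 + 0.001837·12.6715 = 0.1598  (Xerox)
  w_6 = 0.144438·1.4278 + 0.001837·16.0656 = 0.2357  (Nike)
Σw_i=1.0000  μᵀw=0.1050
σ²=wᵀΣw=λ₁·μ_p+λ₂ = 0.144438·0.105 + 0.001837 = 0.017003 ≈ 0.0170


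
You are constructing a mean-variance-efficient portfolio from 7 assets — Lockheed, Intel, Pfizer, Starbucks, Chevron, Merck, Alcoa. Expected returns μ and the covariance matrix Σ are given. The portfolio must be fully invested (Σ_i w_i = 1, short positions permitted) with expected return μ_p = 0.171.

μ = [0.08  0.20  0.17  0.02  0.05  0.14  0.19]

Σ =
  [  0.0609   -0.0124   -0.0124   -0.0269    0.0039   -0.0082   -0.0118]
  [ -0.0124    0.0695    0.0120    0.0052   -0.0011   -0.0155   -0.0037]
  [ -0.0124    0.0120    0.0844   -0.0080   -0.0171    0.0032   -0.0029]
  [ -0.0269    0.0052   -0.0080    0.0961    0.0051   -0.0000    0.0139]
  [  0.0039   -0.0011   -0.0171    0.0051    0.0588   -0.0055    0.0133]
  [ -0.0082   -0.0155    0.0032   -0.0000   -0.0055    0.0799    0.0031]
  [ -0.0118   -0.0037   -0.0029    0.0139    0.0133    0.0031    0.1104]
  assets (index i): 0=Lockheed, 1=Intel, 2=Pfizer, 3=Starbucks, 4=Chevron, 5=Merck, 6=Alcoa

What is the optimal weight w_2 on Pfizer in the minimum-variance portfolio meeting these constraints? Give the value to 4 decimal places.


u=Σ⁻¹μ = [3.6176  3.8072  2.2673  0.8600  1.0777  2.7686  1.9790]
v=Σ⁻¹𝟙 = [36.2774  21.5069  19.2448  18.7017  18.8783  20.5922  8.9546]
a=μᵀu=2.270983  b=𝟙ᵀu=16.377430  c=𝟙ᵀv=144.156001  D=ac−b²=59.155631
λ₁=(c·0.171−b)/D = (144.156001·0.171−16.377430)/59.155631 = 0.139856
λ₂=(a−b·0.171)/D = (2.270983−16.377430·0.171)/59.155631 = -0.008952
w* = 0.139856·u + -0.008952·v:
  w_0 = 0.139856·3.6176 + -0.008952·36.2774 = 0.1812  (Lockheed)
  w_1 = 0.139856·3.8072 + -0.008952·21.5069 = 0.3399  (Intel)
  w_2 = 0.139856·2.2673 + -0.008952·19.2448 = 0.1448  (Pfizer)
  w_3 = 0.139856·0.8600 + -0.008952·18.7017 = -0.0471  (Starbucks)
  w_4 = 0.139856·1.0777 + -0.008952·18.8783 = -0.0183  (Chevron)
  w_5 = 0.139856·2.7686 + -0.008952·20.5922 = 0.2029  (Merck)
  w_6 = 0.139856·1.9790 + -0.008952·8.9546 = 0.1966  (Alcoa)
Σw_i=1.0000  μᵀw=0.1710
σ²=wᵀΣw=λ₁·μ_p+λ₂ = 0.139856·0.171 + -0.008952 = 0.014963 ≈ 0.0150

0.1448
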